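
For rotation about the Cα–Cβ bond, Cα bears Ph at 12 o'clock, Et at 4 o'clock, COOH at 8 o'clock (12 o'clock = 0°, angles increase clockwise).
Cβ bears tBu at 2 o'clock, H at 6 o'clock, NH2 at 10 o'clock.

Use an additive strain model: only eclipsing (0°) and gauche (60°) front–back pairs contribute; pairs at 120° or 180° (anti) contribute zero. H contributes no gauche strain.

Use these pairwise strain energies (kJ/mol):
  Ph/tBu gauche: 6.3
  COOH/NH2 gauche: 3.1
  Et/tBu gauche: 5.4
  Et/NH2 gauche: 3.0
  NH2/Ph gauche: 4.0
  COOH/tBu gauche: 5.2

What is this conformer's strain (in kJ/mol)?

18.8 kJ/mol

This conformer (staggered): Ph–tBu gauche, Ph–NH2 gauche, Et–tBu gauche, COOH–NH2 gauche; 6.3 + 4.0 + 5.4 + 3.1 = 18.8 kJ/mol.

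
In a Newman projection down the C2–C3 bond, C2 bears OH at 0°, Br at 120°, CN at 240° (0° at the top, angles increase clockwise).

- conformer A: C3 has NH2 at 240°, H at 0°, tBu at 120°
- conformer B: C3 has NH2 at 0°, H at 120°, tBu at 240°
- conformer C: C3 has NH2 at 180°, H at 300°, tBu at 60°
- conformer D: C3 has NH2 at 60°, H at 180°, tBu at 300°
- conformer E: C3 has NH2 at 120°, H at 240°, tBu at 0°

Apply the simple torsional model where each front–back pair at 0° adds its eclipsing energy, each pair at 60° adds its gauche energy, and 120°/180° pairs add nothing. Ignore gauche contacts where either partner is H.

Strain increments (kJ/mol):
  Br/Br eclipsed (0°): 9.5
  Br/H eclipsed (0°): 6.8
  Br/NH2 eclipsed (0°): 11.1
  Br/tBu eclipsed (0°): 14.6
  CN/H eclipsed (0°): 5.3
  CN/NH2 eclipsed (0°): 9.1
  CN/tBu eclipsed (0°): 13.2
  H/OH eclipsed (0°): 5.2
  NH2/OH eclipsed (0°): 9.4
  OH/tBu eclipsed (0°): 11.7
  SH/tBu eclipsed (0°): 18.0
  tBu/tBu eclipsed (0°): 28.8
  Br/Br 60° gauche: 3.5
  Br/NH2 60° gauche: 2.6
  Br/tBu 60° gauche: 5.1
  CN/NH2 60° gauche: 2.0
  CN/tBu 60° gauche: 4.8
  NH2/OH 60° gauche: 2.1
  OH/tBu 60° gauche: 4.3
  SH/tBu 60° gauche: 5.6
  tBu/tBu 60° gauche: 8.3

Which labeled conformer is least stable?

A (eclipsed): OH–H eclipsed, Br–tBu eclipsed, CN–NH2 eclipsed; 5.2 + 14.6 + 9.1 = 28.9 kJ/mol.
B (eclipsed): OH–NH2 eclipsed, Br–H eclipsed, CN–tBu eclipsed; 9.4 + 6.8 + 13.2 = 29.4 kJ/mol.
C (staggered): OH–tBu gauche, Br–NH2 gauche, Br–tBu gauche, CN–NH2 gauche; 4.3 + 2.6 + 5.1 + 2.0 = 14.0 kJ/mol.
D (staggered): OH–NH2 gauche, OH–tBu gauche, Br–NH2 gauche, CN–tBu gauche; 2.1 + 4.3 + 2.6 + 4.8 = 13.8 kJ/mol.
E (eclipsed): OH–tBu eclipsed, Br–NH2 eclipsed, CN–H eclipsed; 11.7 + 11.1 + 5.3 = 28.1 kJ/mol.
B has the highest total (29.4 kJ/mol).

B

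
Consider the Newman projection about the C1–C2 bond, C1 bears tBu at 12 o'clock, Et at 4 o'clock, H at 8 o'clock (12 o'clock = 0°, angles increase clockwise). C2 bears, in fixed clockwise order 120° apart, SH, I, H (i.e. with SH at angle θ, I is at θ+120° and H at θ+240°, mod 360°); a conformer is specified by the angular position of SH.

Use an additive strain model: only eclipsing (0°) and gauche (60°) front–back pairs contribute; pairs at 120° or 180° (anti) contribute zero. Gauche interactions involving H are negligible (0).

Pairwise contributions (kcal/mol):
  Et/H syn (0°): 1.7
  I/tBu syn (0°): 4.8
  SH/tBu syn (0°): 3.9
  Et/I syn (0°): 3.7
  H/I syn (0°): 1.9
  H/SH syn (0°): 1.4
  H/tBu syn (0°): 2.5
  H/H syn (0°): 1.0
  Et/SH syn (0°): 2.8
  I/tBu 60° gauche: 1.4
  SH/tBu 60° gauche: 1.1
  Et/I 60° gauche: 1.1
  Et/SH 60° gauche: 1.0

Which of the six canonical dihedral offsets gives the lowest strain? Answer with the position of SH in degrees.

SH at 0° (eclipsed): tBu(0°)/SH(0°) eclipsed 3.9; Et(120°)/I(120°) eclipsed 3.7; H(240°)/H(240°) eclipsed 1.0 → 8.6 kcal/mol.
SH at 60° (staggered): tBu(0°)/SH(60°) gauche 1.1; Et(120°)/SH(60°) gauche 1.0; Et(120°)/I(180°) gauche 1.1 → 3.2 kcal/mol.
SH at 120° (eclipsed): tBu(0°)/H(0°) eclipsed 2.5; Et(120°)/SH(120°) eclipsed 2.8; H(240°)/I(240°) eclipsed 1.9 → 7.2 kcal/mol.
SH at 180° (staggered): tBu(0°)/I(300°) gauche 1.4; Et(120°)/SH(180°) gauche 1.0 → 2.4 kcal/mol.
SH at 240° (eclipsed): tBu(0°)/I(0°) eclipsed 4.8; Et(120°)/H(120°) eclipsed 1.7; H(240°)/SH(240°) eclipsed 1.4 → 7.9 kcal/mol.
SH at 300° (staggered): tBu(0°)/SH(300°) gauche 1.1; tBu(0°)/I(60°) gauche 1.4; Et(120°)/I(60°) gauche 1.1 → 3.6 kcal/mol.
The minimum (2.4 kcal/mol) occurs with SH at 180°.

180°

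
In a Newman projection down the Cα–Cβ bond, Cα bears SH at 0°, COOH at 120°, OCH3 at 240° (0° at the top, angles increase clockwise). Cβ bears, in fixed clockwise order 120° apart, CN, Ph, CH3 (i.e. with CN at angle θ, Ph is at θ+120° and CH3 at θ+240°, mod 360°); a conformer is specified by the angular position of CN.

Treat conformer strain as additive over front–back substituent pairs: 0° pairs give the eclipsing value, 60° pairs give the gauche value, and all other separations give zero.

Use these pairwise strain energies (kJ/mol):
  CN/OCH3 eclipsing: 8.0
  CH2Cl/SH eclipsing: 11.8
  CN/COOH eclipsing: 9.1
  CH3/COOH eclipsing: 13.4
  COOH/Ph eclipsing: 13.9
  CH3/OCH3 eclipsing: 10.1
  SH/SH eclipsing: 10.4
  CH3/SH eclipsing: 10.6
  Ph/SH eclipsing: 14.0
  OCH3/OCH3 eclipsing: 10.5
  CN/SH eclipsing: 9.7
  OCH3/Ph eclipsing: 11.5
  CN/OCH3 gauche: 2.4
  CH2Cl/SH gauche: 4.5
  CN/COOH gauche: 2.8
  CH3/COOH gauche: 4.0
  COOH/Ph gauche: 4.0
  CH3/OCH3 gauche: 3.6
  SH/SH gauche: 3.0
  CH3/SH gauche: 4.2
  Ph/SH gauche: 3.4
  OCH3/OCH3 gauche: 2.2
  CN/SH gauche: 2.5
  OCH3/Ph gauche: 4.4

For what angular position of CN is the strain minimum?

CN at 0° (eclipsed): SH(0°)/CN(0°) eclipsed 9.7; COOH(120°)/Ph(120°) eclipsed 13.9; OCH3(240°)/CH3(240°) eclipsed 10.1 → 33.7 kJ/mol.
CN at 60° (staggered): SH(0°)/CN(60°) gauche 2.5; SH(0°)/CH3(300°) gauche 4.2; COOH(120°)/CN(60°) gauche 2.8; COOH(120°)/Ph(180°) gauche 4.0; OCH3(240°)/Ph(180°) gauche 4.4; OCH3(240°)/CH3(300°) gauche 3.6 → 21.5 kJ/mol.
CN at 120° (eclipsed): SH(0°)/CH3(0°) eclipsed 10.6; COOH(120°)/CN(120°) eclipsed 9.1; OCH3(240°)/Ph(240°) eclipsed 11.5 → 31.2 kJ/mol.
CN at 180° (staggered): SH(0°)/Ph(300°) gauche 3.4; SH(0°)/CH3(60°) gauche 4.2; COOH(120°)/CN(180°) gauche 2.8; COOH(120°)/CH3(60°) gauche 4.0; OCH3(240°)/CN(180°) gauche 2.4; OCH3(240°)/Ph(300°) gauche 4.4 → 21.2 kJ/mol.
CN at 240° (eclipsed): SH(0°)/Ph(0°) eclipsed 14.0; COOH(120°)/CH3(120°) eclipsed 13.4; OCH3(240°)/CN(240°) eclipsed 8.0 → 35.4 kJ/mol.
CN at 300° (staggered): SH(0°)/CN(300°) gauche 2.5; SH(0°)/Ph(60°) gauche 3.4; COOH(120°)/Ph(60°) gauche 4.0; COOH(120°)/CH3(180°) gauche 4.0; OCH3(240°)/CN(300°) gauche 2.4; OCH3(240°)/CH3(180°) gauche 3.6 → 19.9 kJ/mol.
The minimum (19.9 kJ/mol) occurs with CN at 300°.

300°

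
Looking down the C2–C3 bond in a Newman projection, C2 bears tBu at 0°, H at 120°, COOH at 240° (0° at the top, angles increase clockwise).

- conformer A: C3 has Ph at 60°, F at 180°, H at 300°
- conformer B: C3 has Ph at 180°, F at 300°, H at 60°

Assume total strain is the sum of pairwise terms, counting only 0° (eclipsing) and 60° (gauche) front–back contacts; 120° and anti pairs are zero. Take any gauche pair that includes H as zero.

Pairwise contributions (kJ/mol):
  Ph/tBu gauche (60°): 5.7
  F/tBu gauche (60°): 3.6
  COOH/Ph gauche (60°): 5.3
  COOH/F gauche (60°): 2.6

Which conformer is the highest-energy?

B

A (staggered): tBu–Ph gauche, COOH–F gauche; 5.7 + 2.6 = 8.3 kJ/mol.
B (staggered): tBu–F gauche, COOH–Ph gauche, COOH–F gauche; 3.6 + 5.3 + 2.6 = 11.5 kJ/mol.
B has the highest total (11.5 kJ/mol).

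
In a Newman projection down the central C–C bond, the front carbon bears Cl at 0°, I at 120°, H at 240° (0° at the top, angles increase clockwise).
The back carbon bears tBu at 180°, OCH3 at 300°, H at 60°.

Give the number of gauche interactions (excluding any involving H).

2

Non-H gauche pairs: Cl(0°)/OCH3(300°); I(120°)/tBu(180°) — 2 interactions.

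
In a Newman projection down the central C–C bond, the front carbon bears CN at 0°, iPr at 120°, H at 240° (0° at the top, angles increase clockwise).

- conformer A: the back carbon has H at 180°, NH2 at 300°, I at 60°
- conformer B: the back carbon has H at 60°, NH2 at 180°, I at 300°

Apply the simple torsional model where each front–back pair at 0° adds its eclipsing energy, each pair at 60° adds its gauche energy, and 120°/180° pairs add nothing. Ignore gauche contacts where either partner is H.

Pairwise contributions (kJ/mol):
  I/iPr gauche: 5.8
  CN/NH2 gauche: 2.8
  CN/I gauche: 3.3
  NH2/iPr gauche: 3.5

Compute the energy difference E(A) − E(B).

A (staggered): CN(0°)/NH2(300°) gauche 2.8; CN(0°)/I(60°) gauche 3.3; iPr(120°)/I(60°) gauche 5.8 → 11.9 kJ/mol.
B (staggered): CN(0°)/I(300°) gauche 3.3; iPr(120°)/NH2(180°) gauche 3.5 → 6.8 kJ/mol.
E(A) − E(B) = 11.9 − 6.8 = +5.1 kJ/mol.

+5.1 kJ/mol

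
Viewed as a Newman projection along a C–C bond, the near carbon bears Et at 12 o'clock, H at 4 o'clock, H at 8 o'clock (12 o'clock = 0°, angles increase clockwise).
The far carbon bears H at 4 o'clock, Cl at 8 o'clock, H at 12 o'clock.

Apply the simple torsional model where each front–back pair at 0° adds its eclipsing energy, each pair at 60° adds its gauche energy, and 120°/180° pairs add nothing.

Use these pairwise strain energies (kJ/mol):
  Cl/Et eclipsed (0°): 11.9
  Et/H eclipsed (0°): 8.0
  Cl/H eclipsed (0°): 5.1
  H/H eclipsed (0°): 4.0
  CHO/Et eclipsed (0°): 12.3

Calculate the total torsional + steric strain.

This conformer is eclipsed. Et at 0° is eclipsed with H at 0° (8.0); H at 120° is eclipsed with H at 120° (4.0); H at 240° is eclipsed with Cl at 240° (5.1). Total 17.1 kJ/mol.

17.1 kJ/mol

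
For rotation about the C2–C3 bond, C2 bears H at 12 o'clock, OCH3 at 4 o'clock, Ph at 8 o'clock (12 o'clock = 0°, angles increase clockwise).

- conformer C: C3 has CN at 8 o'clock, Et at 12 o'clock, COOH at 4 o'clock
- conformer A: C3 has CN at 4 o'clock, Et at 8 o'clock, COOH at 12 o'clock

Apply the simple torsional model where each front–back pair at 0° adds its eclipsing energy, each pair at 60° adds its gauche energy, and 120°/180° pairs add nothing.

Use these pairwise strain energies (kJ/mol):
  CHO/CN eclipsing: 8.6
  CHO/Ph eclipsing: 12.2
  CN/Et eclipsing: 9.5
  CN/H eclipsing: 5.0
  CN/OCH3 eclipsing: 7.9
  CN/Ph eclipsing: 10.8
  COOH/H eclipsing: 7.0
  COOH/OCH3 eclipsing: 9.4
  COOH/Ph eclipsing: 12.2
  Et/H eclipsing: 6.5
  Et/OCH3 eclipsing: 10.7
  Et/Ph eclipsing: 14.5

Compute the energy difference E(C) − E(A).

-2.7 kJ/mol

C (eclipsed): H(0°)/Et(0°) eclipsed 6.5; OCH3(120°)/COOH(120°) eclipsed 9.4; Ph(240°)/CN(240°) eclipsed 10.8 → 26.7 kJ/mol.
A (eclipsed): H(0°)/COOH(0°) eclipsed 7.0; OCH3(120°)/CN(120°) eclipsed 7.9; Ph(240°)/Et(240°) eclipsed 14.5 → 29.4 kJ/mol.
E(C) − E(A) = 26.7 − 29.4 = -2.7 kJ/mol.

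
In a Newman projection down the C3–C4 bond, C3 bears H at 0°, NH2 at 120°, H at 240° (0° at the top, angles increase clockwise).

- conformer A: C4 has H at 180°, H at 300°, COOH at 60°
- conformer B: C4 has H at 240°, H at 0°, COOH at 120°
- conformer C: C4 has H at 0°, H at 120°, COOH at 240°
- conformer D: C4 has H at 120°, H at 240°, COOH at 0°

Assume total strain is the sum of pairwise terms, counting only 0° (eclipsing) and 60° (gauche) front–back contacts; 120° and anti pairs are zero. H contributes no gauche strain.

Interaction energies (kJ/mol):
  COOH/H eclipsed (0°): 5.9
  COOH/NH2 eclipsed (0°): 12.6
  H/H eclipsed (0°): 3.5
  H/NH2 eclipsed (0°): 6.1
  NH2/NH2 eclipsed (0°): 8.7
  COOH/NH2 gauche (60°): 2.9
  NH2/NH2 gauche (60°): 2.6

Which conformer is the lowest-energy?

A is staggered. NH2 at 120° is gauche with COOH at 60° (2.9). Total 2.9 kJ/mol.
B is eclipsed. H at 0° is eclipsed with H at 0° (3.5); NH2 at 120° is eclipsed with COOH at 120° (12.6); H at 240° is eclipsed with H at 240° (3.5). Total 19.6 kJ/mol.
C is eclipsed. H at 0° is eclipsed with H at 0° (3.5); NH2 at 120° is eclipsed with H at 120° (6.1); H at 240° is eclipsed with COOH at 240° (5.9). Total 15.5 kJ/mol.
D is eclipsed. H at 0° is eclipsed with COOH at 0° (5.9); NH2 at 120° is eclipsed with H at 120° (6.1); H at 240° is eclipsed with H at 240° (3.5). Total 15.5 kJ/mol.
A has the lowest total (2.9 kJ/mol).

A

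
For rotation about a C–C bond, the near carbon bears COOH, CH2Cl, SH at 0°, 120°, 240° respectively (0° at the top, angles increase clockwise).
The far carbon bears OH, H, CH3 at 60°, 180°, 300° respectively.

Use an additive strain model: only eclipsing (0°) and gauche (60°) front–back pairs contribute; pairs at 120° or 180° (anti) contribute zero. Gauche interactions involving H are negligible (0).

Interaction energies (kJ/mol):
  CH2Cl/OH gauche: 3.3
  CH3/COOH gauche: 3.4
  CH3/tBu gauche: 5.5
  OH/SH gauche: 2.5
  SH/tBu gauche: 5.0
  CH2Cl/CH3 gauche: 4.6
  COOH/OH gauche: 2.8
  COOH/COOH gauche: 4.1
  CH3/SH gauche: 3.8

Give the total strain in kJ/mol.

This conformer (staggered): COOH–OH gauche, COOH–CH3 gauche, CH2Cl–OH gauche, SH–CH3 gauche; 2.8 + 3.4 + 3.3 + 3.8 = 13.3 kJ/mol.

13.3 kJ/mol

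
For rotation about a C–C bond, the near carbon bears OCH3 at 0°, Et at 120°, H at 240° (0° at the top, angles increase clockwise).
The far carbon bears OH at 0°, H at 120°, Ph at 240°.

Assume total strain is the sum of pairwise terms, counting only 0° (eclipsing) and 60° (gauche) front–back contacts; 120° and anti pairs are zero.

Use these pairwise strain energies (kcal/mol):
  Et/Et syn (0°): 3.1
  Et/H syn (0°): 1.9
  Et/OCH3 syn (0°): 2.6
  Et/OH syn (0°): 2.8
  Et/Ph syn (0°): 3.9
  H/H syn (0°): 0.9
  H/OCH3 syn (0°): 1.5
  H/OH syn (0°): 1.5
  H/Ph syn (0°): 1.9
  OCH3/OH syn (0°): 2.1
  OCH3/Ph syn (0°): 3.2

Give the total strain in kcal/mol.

5.9 kcal/mol

This conformer is eclipsed. OCH3 at 0° is eclipsed with OH at 0° (2.1); Et at 120° is eclipsed with H at 120° (1.9); H at 240° is eclipsed with Ph at 240° (1.9). Total 5.9 kcal/mol.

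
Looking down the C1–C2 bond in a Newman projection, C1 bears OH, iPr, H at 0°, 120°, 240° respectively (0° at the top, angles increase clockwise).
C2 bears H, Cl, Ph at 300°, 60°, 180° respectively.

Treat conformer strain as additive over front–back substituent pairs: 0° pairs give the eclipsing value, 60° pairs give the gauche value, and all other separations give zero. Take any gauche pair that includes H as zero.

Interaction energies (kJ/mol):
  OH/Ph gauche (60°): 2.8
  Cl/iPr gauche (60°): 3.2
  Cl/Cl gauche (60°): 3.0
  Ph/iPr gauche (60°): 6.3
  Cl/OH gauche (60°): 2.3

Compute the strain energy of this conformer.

11.8 kJ/mol

This conformer is staggered. OH at 0° is gauche with Cl at 60° (2.3); iPr at 120° is gauche with Cl at 60° (3.2); iPr at 120° is gauche with Ph at 180° (6.3). Total 11.8 kJ/mol.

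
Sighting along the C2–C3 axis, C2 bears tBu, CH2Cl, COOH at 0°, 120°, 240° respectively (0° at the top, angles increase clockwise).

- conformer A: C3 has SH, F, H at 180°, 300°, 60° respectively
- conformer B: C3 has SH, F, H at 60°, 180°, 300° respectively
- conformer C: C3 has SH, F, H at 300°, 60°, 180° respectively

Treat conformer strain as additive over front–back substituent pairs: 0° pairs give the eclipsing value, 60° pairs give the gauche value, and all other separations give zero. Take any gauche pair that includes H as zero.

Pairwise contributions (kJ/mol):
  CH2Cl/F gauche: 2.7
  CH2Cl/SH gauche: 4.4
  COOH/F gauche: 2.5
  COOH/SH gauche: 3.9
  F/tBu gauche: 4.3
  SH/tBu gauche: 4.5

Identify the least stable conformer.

A (staggered): tBu–F gauche, CH2Cl–SH gauche, COOH–SH gauche, COOH–F gauche; 4.3 + 4.4 + 3.9 + 2.5 = 15.1 kJ/mol.
B (staggered): tBu–SH gauche, CH2Cl–SH gauche, CH2Cl–F gauche, COOH–F gauche; 4.5 + 4.4 + 2.7 + 2.5 = 14.1 kJ/mol.
C (staggered): tBu–SH gauche, tBu–F gauche, CH2Cl–F gauche, COOH–SH gauche; 4.5 + 4.3 + 2.7 + 3.9 = 15.4 kJ/mol.
C has the highest total (15.4 kJ/mol).

C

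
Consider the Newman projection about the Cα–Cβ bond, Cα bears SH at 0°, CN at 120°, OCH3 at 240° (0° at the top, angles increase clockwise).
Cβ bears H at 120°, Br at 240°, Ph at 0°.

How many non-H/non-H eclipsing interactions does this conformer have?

Non-H eclipsing pairs: SH(0°)/Ph(0°); OCH3(240°)/Br(240°) — 2 interactions.

2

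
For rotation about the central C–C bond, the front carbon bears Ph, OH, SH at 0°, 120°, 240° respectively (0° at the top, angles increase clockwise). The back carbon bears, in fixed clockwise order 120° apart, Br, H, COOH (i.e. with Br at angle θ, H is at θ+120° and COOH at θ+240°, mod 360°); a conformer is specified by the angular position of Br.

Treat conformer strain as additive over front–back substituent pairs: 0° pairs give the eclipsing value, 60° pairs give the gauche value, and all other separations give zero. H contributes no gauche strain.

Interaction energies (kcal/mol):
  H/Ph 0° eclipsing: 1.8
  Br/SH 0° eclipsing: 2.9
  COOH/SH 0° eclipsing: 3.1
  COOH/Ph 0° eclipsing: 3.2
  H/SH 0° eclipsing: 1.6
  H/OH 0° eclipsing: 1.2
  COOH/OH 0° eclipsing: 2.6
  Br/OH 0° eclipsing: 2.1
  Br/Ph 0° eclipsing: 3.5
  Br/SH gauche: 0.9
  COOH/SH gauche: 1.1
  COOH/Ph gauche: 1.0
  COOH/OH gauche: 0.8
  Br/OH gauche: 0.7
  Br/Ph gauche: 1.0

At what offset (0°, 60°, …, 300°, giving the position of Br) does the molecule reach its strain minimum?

Br at 0° (eclipsed): Ph(0°)/Br(0°) eclipsed 3.5; OH(120°)/H(120°) eclipsed 1.2; SH(240°)/COOH(240°) eclipsed 3.1 → 7.8 kcal/mol.
Br at 60° (staggered): Ph(0°)/Br(60°) gauche 1.0; Ph(0°)/COOH(300°) gauche 1.0; OH(120°)/Br(60°) gauche 0.7; SH(240°)/COOH(300°) gauche 1.1 → 3.8 kcal/mol.
Br at 120° (eclipsed): Ph(0°)/COOH(0°) eclipsed 3.2; OH(120°)/Br(120°) eclipsed 2.1; SH(240°)/H(240°) eclipsed 1.6 → 6.9 kcal/mol.
Br at 180° (staggered): Ph(0°)/COOH(60°) gauche 1.0; OH(120°)/Br(180°) gauche 0.7; OH(120°)/COOH(60°) gauche 0.8; SH(240°)/Br(180°) gauche 0.9 → 3.4 kcal/mol.
Br at 240° (eclipsed): Ph(0°)/H(0°) eclipsed 1.8; OH(120°)/COOH(120°) eclipsed 2.6; SH(240°)/Br(240°) eclipsed 2.9 → 7.3 kcal/mol.
Br at 300° (staggered): Ph(0°)/Br(300°) gauche 1.0; OH(120°)/COOH(180°) gauche 0.8; SH(240°)/Br(300°) gauche 0.9; SH(240°)/COOH(180°) gauche 1.1 → 3.8 kcal/mol.
The minimum (3.4 kcal/mol) occurs with Br at 180°.

180°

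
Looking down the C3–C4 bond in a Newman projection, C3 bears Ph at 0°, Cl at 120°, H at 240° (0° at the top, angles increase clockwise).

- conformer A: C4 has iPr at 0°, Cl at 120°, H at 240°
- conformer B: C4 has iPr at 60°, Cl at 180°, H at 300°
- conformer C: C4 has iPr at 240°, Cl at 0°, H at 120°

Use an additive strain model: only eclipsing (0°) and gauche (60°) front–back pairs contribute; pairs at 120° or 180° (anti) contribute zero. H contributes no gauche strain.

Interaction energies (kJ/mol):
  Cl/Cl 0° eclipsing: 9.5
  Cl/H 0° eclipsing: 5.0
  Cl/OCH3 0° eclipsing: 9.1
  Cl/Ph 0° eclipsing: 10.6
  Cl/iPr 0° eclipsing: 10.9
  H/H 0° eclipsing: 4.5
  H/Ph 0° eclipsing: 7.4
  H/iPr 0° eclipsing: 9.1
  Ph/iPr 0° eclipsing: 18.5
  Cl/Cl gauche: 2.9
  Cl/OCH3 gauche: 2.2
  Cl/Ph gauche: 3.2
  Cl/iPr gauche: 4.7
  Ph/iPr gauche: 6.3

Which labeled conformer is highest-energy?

A is eclipsed. Ph at 0° is eclipsed with iPr at 0° (18.5); Cl at 120° is eclipsed with Cl at 120° (9.5); H at 240° is eclipsed with H at 240° (4.5). Total 32.5 kJ/mol.
B is staggered. Ph at 0° is gauche with iPr at 60° (6.3); Cl at 120° is gauche with iPr at 60° (4.7); Cl at 120° is gauche with Cl at 180° (2.9). Total 13.9 kJ/mol.
C is eclipsed. Ph at 0° is eclipsed with Cl at 0° (10.6); Cl at 120° is eclipsed with H at 120° (5.0); H at 240° is eclipsed with iPr at 240° (9.1). Total 24.7 kJ/mol.
A has the highest total (32.5 kJ/mol).

A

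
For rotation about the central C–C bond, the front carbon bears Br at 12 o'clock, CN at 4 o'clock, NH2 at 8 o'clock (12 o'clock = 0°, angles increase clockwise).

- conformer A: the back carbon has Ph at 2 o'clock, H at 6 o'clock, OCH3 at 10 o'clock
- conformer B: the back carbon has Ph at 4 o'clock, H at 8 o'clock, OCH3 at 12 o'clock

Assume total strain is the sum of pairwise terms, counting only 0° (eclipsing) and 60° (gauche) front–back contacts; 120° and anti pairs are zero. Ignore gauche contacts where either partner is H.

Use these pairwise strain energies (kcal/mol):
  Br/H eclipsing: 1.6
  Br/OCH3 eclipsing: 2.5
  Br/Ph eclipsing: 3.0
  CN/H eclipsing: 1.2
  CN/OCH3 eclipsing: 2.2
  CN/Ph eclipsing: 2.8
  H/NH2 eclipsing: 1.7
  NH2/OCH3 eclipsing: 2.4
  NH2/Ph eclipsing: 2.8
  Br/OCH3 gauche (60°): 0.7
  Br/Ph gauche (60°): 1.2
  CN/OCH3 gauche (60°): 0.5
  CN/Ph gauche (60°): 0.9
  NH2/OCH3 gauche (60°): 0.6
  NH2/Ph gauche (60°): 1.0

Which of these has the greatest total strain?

A (staggered): Br(0°)/Ph(60°) gauche 1.2; Br(0°)/OCH3(300°) gauche 0.7; CN(120°)/Ph(60°) gauche 0.9; NH2(240°)/OCH3(300°) gauche 0.6 → 3.4 kcal/mol.
B (eclipsed): Br(0°)/OCH3(0°) eclipsed 2.5; CN(120°)/Ph(120°) eclipsed 2.8; NH2(240°)/H(240°) eclipsed 1.7 → 7.0 kcal/mol.
B has the highest total (7.0 kcal/mol).

B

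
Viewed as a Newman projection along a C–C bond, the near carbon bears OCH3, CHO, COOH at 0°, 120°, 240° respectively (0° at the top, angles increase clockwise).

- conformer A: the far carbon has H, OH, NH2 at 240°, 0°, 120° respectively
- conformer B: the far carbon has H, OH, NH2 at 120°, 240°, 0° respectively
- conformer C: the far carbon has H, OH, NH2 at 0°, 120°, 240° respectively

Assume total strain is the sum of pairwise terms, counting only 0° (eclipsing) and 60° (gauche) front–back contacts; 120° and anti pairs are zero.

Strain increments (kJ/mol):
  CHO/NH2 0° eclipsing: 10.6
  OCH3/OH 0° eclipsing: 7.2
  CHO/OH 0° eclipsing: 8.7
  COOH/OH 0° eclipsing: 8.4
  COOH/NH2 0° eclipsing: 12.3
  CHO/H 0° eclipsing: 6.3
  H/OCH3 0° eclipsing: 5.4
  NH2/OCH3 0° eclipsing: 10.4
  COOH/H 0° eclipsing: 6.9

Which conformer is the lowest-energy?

A is eclipsed. OCH3 at 0° is eclipsed with OH at 0° (7.2); CHO at 120° is eclipsed with NH2 at 120° (10.6); COOH at 240° is eclipsed with H at 240° (6.9). Total 24.7 kJ/mol.
B is eclipsed. OCH3 at 0° is eclipsed with NH2 at 0° (10.4); CHO at 120° is eclipsed with H at 120° (6.3); COOH at 240° is eclipsed with OH at 240° (8.4). Total 25.1 kJ/mol.
C is eclipsed. OCH3 at 0° is eclipsed with H at 0° (5.4); CHO at 120° is eclipsed with OH at 120° (8.7); COOH at 240° is eclipsed with NH2 at 240° (12.3). Total 26.4 kJ/mol.
A has the lowest total (24.7 kJ/mol).

A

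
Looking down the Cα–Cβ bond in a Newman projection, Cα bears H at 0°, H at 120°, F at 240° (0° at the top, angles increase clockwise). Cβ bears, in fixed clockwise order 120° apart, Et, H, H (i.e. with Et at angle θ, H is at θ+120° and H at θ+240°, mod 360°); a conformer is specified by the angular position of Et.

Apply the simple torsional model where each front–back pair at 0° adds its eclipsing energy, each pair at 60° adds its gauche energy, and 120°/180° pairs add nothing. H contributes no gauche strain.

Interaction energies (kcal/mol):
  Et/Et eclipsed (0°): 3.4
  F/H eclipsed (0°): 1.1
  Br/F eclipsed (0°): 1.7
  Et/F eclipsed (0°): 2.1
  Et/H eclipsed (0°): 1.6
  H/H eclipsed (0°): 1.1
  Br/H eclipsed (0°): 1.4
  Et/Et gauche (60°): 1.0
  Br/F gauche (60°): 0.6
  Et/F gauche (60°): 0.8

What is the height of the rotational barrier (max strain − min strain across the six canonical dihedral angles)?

4.3 kcal/mol

Et at 0° (eclipsed): H(0°)/Et(0°) eclipsed 1.6; H(120°)/H(120°) eclipsed 1.1; F(240°)/H(240°) eclipsed 1.1 → 3.8 kcal/mol.
Et at 60° (staggered): no non-H gauche contacts → 0.0 kcal/mol.
Et at 120° (eclipsed): H(0°)/H(0°) eclipsed 1.1; H(120°)/Et(120°) eclipsed 1.6; F(240°)/H(240°) eclipsed 1.1 → 3.8 kcal/mol.
Et at 180° (staggered): F(240°)/Et(180°) gauche 0.8 → 0.8 kcal/mol.
Et at 240° (eclipsed): H(0°)/H(0°) eclipsed 1.1; H(120°)/H(120°) eclipsed 1.1; F(240°)/Et(240°) eclipsed 2.1 → 4.3 kcal/mol.
Et at 300° (staggered): F(240°)/Et(300°) gauche 0.8 → 0.8 kcal/mol.
Max at 240° (4.3 kcal/mol), min at 60° (0.0 kcal/mol); barrier = 4.3 kcal/mol.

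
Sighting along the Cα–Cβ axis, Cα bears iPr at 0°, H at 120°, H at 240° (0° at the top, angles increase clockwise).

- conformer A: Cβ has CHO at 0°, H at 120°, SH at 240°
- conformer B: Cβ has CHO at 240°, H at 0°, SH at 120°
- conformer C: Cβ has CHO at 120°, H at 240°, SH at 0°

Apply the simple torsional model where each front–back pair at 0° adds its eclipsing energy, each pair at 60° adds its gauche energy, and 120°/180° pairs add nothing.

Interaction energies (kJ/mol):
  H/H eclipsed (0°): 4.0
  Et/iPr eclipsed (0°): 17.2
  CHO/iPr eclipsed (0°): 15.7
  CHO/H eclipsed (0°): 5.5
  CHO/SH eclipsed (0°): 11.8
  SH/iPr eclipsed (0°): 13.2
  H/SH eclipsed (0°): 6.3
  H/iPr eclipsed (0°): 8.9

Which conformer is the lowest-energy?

B

A (eclipsed): iPr–CHO eclipsed, H–H eclipsed, H–SH eclipsed; 15.7 + 4.0 + 6.3 = 26.0 kJ/mol.
B (eclipsed): iPr–H eclipsed, H–SH eclipsed, H–CHO eclipsed; 8.9 + 6.3 + 5.5 = 20.7 kJ/mol.
C (eclipsed): iPr–SH eclipsed, H–CHO eclipsed, H–H eclipsed; 13.2 + 5.5 + 4.0 = 22.7 kJ/mol.
B has the lowest total (20.7 kJ/mol).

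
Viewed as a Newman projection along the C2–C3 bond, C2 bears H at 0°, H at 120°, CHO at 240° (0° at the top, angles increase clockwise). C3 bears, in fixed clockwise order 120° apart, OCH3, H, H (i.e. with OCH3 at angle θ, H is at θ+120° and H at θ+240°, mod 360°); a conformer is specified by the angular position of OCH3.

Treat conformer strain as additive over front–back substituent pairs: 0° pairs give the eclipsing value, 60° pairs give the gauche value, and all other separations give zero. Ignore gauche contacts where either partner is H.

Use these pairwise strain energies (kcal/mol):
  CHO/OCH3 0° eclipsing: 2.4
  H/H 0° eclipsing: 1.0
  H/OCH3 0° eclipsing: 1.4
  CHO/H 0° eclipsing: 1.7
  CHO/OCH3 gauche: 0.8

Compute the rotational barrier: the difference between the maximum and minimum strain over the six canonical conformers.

4.4 kcal/mol

OCH3 at 0° (eclipsed): H–OCH3 eclipsed, H–H eclipsed, CHO–H eclipsed; 1.4 + 1.0 + 1.7 = 4.1 kcal/mol.
OCH3 at 60° (staggered): no non-H gauche contacts → 0.0 kcal/mol.
OCH3 at 120° (eclipsed): H–H eclipsed, H–OCH3 eclipsed, CHO–H eclipsed; 1.0 + 1.4 + 1.7 = 4.1 kcal/mol.
OCH3 at 180° (staggered): CHO–OCH3 gauche; 0.8 = 0.8 kcal/mol.
OCH3 at 240° (eclipsed): H–H eclipsed, H–H eclipsed, CHO–OCH3 eclipsed; 1.0 + 1.0 + 2.4 = 4.4 kcal/mol.
OCH3 at 300° (staggered): CHO–OCH3 gauche; 0.8 = 0.8 kcal/mol.
Max at 240° (4.4 kcal/mol), min at 60° (0.0 kcal/mol); barrier = 4.4 kcal/mol.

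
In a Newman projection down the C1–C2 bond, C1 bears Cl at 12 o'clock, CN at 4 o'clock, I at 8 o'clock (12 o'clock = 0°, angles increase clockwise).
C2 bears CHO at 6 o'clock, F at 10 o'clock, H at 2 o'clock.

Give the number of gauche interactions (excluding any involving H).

Non-H gauche pairs: Cl(0°)/F(300°); CN(120°)/CHO(180°); I(240°)/CHO(180°); I(240°)/F(300°) — 4 interactions.

4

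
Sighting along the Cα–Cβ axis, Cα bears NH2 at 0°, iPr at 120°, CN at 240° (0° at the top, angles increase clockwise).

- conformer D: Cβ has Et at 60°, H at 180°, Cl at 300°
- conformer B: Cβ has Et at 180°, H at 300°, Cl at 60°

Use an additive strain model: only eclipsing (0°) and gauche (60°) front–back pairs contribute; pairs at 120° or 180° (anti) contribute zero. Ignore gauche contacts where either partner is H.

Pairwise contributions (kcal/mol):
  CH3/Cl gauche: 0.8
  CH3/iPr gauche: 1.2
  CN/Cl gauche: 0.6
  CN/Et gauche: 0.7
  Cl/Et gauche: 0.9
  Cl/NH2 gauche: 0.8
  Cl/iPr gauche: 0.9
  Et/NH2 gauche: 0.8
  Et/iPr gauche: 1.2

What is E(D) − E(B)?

D (staggered): NH2(0°)/Et(60°) gauche 0.8; NH2(0°)/Cl(300°) gauche 0.8; iPr(120°)/Et(60°) gauche 1.2; CN(240°)/Cl(300°) gauche 0.6 → 3.4 kcal/mol.
B (staggered): NH2(0°)/Cl(60°) gauche 0.8; iPr(120°)/Et(180°) gauche 1.2; iPr(120°)/Cl(60°) gauche 0.9; CN(240°)/Et(180°) gauche 0.7 → 3.6 kcal/mol.
E(D) − E(B) = 3.4 − 3.6 = -0.2 kcal/mol.

-0.2 kcal/mol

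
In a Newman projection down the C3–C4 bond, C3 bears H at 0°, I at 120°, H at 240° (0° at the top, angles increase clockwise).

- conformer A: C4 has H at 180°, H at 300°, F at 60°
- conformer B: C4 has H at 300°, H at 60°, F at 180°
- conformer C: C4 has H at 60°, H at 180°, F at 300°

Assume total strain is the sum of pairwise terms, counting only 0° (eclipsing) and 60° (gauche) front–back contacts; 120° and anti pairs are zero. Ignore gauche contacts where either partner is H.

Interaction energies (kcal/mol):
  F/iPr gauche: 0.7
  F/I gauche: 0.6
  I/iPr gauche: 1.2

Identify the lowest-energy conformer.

A (staggered): I(120°)/F(60°) gauche 0.6 → 0.6 kcal/mol.
B (staggered): I(120°)/F(180°) gauche 0.6 → 0.6 kcal/mol.
C (staggered): no non-H gauche contacts → 0.0 kcal/mol.
C has the lowest total (0.0 kcal/mol).

C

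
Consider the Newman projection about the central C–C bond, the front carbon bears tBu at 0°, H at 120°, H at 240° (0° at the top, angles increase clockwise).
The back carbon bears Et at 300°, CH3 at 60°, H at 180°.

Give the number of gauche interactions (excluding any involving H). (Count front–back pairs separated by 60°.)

Non-H gauche pairs: tBu(0°)/Et(300°); tBu(0°)/CH3(60°) — 2 interactions.

2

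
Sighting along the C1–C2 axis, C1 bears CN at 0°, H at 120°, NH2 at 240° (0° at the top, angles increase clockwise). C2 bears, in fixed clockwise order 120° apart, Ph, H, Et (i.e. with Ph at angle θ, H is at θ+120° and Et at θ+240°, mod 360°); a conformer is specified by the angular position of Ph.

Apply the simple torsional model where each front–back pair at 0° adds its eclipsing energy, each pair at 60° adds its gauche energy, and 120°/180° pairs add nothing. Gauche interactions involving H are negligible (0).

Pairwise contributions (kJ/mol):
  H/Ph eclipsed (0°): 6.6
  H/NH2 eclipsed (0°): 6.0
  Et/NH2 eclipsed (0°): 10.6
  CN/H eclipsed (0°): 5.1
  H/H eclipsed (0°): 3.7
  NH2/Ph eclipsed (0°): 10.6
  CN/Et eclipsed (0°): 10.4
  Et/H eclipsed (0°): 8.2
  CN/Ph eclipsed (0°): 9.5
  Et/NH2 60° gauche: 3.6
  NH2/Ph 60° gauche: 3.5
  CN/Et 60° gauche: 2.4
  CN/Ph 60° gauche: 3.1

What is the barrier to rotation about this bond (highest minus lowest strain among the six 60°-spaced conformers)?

Ph at 0° (eclipsed): CN(0°)/Ph(0°) eclipsed 9.5; H(120°)/H(120°) eclipsed 3.7; NH2(240°)/Et(240°) eclipsed 10.6 → 23.8 kJ/mol.
Ph at 60° (staggered): CN(0°)/Ph(60°) gauche 3.1; CN(0°)/Et(300°) gauche 2.4; NH2(240°)/Et(300°) gauche 3.6 → 9.1 kJ/mol.
Ph at 120° (eclipsed): CN(0°)/Et(0°) eclipsed 10.4; H(120°)/Ph(120°) eclipsed 6.6; NH2(240°)/H(240°) eclipsed 6.0 → 23.0 kJ/mol.
Ph at 180° (staggered): CN(0°)/Et(60°) gauche 2.4; NH2(240°)/Ph(180°) gauche 3.5 → 5.9 kJ/mol.
Ph at 240° (eclipsed): CN(0°)/H(0°) eclipsed 5.1; H(120°)/Et(120°) eclipsed 8.2; NH2(240°)/Ph(240°) eclipsed 10.6 → 23.9 kJ/mol.
Ph at 300° (staggered): CN(0°)/Ph(300°) gauche 3.1; NH2(240°)/Ph(300°) gauche 3.5; NH2(240°)/Et(180°) gauche 3.6 → 10.2 kJ/mol.
Max at 240° (23.9 kJ/mol), min at 180° (5.9 kJ/mol); barrier = 18.0 kJ/mol.

18.0 kJ/mol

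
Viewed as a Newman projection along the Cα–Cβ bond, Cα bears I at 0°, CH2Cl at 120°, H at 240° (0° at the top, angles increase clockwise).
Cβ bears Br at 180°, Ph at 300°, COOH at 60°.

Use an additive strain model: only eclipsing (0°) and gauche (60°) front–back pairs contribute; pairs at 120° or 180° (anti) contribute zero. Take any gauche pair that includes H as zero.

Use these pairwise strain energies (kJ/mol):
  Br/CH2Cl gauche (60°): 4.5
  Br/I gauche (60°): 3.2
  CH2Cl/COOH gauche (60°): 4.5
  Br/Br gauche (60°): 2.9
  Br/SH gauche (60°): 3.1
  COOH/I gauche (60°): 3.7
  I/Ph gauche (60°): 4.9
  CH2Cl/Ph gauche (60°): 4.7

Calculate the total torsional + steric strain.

This conformer is staggered. I at 0° is gauche with Ph at 300° (4.9); I at 0° is gauche with COOH at 60° (3.7); CH2Cl at 120° is gauche with Br at 180° (4.5); CH2Cl at 120° is gauche with COOH at 60° (4.5). Total 17.6 kJ/mol.

17.6 kJ/mol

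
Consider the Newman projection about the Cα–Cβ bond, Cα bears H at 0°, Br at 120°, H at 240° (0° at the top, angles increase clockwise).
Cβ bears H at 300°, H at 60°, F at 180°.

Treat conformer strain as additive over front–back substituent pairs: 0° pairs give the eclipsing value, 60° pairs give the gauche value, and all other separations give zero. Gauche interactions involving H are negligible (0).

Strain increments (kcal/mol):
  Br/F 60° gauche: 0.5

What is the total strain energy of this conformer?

0.5 kcal/mol

This conformer is staggered. Br at 120° is gauche with F at 180° (0.5). Total 0.5 kcal/mol.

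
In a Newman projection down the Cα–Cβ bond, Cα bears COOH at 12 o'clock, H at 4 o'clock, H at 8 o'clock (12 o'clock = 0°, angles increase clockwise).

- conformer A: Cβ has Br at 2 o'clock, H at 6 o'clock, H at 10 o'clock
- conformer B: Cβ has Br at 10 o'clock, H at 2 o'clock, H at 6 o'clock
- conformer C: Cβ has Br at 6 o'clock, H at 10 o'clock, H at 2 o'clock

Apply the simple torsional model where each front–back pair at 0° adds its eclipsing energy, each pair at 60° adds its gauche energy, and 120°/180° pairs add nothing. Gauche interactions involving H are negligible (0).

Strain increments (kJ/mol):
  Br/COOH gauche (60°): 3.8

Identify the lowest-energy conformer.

C

A (staggered): COOH(0°)/Br(60°) gauche 3.8 → 3.8 kJ/mol.
B (staggered): COOH(0°)/Br(300°) gauche 3.8 → 3.8 kJ/mol.
C (staggered): no non-H gauche contacts → 0.0 kJ/mol.
C has the lowest total (0.0 kJ/mol).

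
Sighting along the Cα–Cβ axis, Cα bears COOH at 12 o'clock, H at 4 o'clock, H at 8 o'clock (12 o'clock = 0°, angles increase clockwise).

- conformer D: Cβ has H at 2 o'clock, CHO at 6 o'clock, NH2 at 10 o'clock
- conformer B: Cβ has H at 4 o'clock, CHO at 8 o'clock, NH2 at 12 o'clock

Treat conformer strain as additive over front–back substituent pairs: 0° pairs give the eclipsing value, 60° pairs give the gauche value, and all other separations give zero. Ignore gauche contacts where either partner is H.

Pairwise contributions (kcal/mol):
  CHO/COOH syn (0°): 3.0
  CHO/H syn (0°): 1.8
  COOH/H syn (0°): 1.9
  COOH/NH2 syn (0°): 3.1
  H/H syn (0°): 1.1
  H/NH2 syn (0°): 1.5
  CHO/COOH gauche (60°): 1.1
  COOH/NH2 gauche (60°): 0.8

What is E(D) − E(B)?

-5.2 kcal/mol

D (staggered): COOH–NH2 gauche; 0.8 = 0.8 kcal/mol.
B (eclipsed): COOH–NH2 eclipsed, H–H eclipsed, H–CHO eclipsed; 3.1 + 1.1 + 1.8 = 6.0 kcal/mol.
E(D) − E(B) = 0.8 − 6.0 = -5.2 kcal/mol.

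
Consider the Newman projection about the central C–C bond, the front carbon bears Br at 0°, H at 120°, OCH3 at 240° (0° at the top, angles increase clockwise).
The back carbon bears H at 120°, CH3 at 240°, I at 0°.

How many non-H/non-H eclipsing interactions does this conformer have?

Non-H eclipsing pairs: Br(0°)/I(0°); OCH3(240°)/CH3(240°) — 2 interactions.

2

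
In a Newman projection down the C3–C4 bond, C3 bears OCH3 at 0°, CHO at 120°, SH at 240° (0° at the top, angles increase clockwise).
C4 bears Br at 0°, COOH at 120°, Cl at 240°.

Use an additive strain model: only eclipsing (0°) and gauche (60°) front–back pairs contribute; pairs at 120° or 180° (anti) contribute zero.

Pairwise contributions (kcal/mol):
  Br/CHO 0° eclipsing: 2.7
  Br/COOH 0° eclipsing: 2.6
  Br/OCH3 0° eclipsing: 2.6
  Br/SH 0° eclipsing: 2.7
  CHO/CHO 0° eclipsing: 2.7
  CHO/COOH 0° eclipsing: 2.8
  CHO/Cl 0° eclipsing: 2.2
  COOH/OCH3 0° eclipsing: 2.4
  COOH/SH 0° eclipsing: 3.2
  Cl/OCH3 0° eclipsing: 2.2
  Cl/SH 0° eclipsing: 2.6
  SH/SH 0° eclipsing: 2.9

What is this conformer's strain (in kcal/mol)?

This conformer (eclipsed): OCH3–Br eclipsed, CHO–COOH eclipsed, SH–Cl eclipsed; 2.6 + 2.8 + 2.6 = 8.0 kcal/mol.

8.0 kcal/mol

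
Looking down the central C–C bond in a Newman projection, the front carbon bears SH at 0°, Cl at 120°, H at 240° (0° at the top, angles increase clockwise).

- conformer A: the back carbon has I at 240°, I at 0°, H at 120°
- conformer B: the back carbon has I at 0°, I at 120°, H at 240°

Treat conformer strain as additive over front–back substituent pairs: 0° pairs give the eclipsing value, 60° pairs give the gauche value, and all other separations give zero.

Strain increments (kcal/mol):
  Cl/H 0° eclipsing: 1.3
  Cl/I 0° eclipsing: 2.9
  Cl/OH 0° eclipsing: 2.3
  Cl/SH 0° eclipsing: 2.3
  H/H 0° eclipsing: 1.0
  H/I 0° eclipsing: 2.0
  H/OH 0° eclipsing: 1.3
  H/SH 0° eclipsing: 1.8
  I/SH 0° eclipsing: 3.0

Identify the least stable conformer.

B

A (eclipsed): SH–I eclipsed, Cl–H eclipsed, H–I eclipsed; 3.0 + 1.3 + 2.0 = 6.3 kcal/mol.
B (eclipsed): SH–I eclipsed, Cl–I eclipsed, H–H eclipsed; 3.0 + 2.9 + 1.0 = 6.9 kcal/mol.
B has the highest total (6.9 kcal/mol).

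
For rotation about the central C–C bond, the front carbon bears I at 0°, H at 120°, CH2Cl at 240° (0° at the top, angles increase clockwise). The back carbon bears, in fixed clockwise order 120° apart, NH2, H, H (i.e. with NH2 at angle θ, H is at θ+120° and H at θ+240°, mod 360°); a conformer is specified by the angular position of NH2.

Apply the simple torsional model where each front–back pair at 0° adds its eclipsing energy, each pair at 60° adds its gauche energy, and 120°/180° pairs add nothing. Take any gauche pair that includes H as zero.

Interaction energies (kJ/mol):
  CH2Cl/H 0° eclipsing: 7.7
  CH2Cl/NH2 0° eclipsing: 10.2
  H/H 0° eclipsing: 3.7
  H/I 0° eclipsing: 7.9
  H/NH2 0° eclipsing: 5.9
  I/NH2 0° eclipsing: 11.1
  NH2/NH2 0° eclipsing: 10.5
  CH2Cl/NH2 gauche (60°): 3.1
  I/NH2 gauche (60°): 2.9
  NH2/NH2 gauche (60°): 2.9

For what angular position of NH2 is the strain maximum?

NH2 at 0° (eclipsed): I(0°)/NH2(0°) eclipsed 11.1; H(120°)/H(120°) eclipsed 3.7; CH2Cl(240°)/H(240°) eclipsed 7.7 → 22.5 kJ/mol.
NH2 at 60° (staggered): I(0°)/NH2(60°) gauche 2.9 → 2.9 kJ/mol.
NH2 at 120° (eclipsed): I(0°)/H(0°) eclipsed 7.9; H(120°)/NH2(120°) eclipsed 5.9; CH2Cl(240°)/H(240°) eclipsed 7.7 → 21.5 kJ/mol.
NH2 at 180° (staggered): CH2Cl(240°)/NH2(180°) gauche 3.1 → 3.1 kJ/mol.
NH2 at 240° (eclipsed): I(0°)/H(0°) eclipsed 7.9; H(120°)/H(120°) eclipsed 3.7; CH2Cl(240°)/NH2(240°) eclipsed 10.2 → 21.8 kJ/mol.
NH2 at 300° (staggered): I(0°)/NH2(300°) gauche 2.9; CH2Cl(240°)/NH2(300°) gauche 3.1 → 6.0 kJ/mol.
The maximum (22.5 kJ/mol) occurs with NH2 at 0°.

0°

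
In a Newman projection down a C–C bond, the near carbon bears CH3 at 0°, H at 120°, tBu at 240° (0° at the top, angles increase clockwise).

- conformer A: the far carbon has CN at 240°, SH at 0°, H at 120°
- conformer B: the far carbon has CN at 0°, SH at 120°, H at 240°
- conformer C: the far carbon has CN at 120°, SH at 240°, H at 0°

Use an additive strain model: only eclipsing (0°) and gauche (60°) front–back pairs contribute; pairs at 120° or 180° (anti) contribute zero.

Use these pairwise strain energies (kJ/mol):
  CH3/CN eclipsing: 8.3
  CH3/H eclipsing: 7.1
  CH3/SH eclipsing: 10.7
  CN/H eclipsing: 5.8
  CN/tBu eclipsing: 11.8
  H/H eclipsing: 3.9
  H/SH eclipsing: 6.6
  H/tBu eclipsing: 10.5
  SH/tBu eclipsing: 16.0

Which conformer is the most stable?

A is eclipsed. CH3 at 0° is eclipsed with SH at 0° (10.7); H at 120° is eclipsed with H at 120° (3.9); tBu at 240° is eclipsed with CN at 240° (11.8). Total 26.4 kJ/mol.
B is eclipsed. CH3 at 0° is eclipsed with CN at 0° (8.3); H at 120° is eclipsed with SH at 120° (6.6); tBu at 240° is eclipsed with H at 240° (10.5). Total 25.4 kJ/mol.
C is eclipsed. CH3 at 0° is eclipsed with H at 0° (7.1); H at 120° is eclipsed with CN at 120° (5.8); tBu at 240° is eclipsed with SH at 240° (16.0). Total 28.9 kJ/mol.
B has the lowest total (25.4 kJ/mol).

B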